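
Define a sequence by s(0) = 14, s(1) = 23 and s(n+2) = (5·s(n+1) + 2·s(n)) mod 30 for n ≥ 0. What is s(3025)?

23

Computing terms: s(0) = 14; s(1) = 23; s(2) = 23; s(3) = 11; s(4) = 11; s(5) = 17; s(6) = 17; s(7) = 29; s(8) = 29; s(9) = 23; s(10) = 23.
Since (s(9), s(10)) = (s(1), s(2)) = (23, 23) (two consecutive terms determine the rest), the sequence is eventually periodic: after a pre-period of length 1 it cycles with period 8.
For n ≥ 1, s(n) depends only on (n - 1) mod 8. (3025 - 1) mod 8 = 0, so s(3025) = s(1) = 23.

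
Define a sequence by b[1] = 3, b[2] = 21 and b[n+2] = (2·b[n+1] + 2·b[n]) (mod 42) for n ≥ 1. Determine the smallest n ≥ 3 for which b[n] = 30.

We have b[1] = 3; b[2] = 21; b[3] = 6; b[4] = 12; b[5] = 36; b[6] = 12; b[7] = 12; b[8] = 6; b[9] = 36; b[10] = 0; b[11] = 30; b[12] = 18; b[13] = 12; b[14] = 18; b[15] = 18; b[16] = 30; b[17] = 12; b[18] = 0; b[19] = 24; b[20] = 6; b[21] = 18; b[22] = 6; b[23] = 6; b[24] = 24; b[25] = 18; b[26] = 0; b[27] = 36; b[28] = 30; b[29] = 6; b[30] = 30; b[31] = 30; b[32] = 36; b[33] = 6; b[34] = 0; b[35] = 12; b[36] = 24; b[37] = 30; b[38] = 24; b[39] = 24; b[40] = 12; b[41] = 30; b[42] = 0; b[43] = 18; b[44] = 36; b[45] = 24; b[46] = 36; b[47] = 36; b[48] = 18; b[49] = 24; b[50] = 0; b[51] = 6; b[52] = 12.
Since (b[51], b[52]) = (b[3], b[4]) = (6, 12) (two consecutive terms determine the rest), the sequence is eventually periodic: after a pre-period of length 2 it cycles with period 48.
The value 30 first appears (with n ≥ 3) at b[11].

11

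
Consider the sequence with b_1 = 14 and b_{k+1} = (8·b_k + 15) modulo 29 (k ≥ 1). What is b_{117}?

We have b_1 = 14,  b_2 = 11,  b_3 = 16,  b_4 = 27,  b_5 = 28,  b_6 = 7,  b_7 = 13,  b_8 = 3,  b_9 = 10,  b_{10} = 8,  b_{11} = 21,  b_{12} = 9,  b_{13} = 0,  b_{14} = 15,  b_{15} = 19,  b_{16} = 22,  b_{17} = 17,  b_{18} = 6,  b_{19} = 5,  b_{20} = 26,  b_{21} = 20,  b_{22} = 1,  b_{23} = 23,  b_{24} = 25,  b_{25} = 12,  b_{26} = 24,  b_{27} = 4,  b_{28} = 18,  b_{29} = 14.
Since b_{29} = b_1 = 14, the sequence is periodic with period 28.
So b_{117} = b_{1 + ((117-1) mod 28)} = b_5 = 28.

28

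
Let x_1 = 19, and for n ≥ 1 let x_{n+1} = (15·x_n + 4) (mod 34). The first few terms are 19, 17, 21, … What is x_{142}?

We have x_1 = 19,  x_2 = 17,  x_3 = 21,  x_4 = 13,  x_5 = 29,  x_6 = 31,  x_7 = 27,  x_8 = 1,  x_9 = 19.
The sequence repeats with period 8.
(142 - 1) mod 8 = 5, so x_{142} = x_6 = 31.

31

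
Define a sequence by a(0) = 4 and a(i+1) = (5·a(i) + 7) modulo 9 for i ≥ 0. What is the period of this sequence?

Computing terms: a(0) = 4,  a(1) = 0,  a(2) = 7,  a(3) = 6,  a(4) = 1,  a(5) = 3,  a(6) = 4.
The sequence repeats with period 6.

6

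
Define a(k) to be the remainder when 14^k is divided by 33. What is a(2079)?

26

Computing terms: a(1) = 14, a(2) = 31, a(3) = 5, a(4) = 4, a(5) = 23, a(6) = 25, a(7) = 20, a(8) = 16, a(9) = 26, a(10) = 1, a(11) = 14.
The sequence repeats with period 10.
So a(2079) = a(1 + ((2079-1) mod 10)) = a(9) = 26.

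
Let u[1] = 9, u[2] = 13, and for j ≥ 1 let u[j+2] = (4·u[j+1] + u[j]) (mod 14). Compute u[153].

u[1] = 9, u[2] = 13, u[3] = 5, u[4] = 5, u[5] = 11, u[6] = 7, u[7] = 11, u[8] = 9, u[9] = 5, u[10] = 1, u[11] = 9, u[12] = 9, u[13] = 3, u[14] = 7, u[15] = 3, u[16] = 5, u[17] = 9, u[18] = 13.
The sequence repeats with period 16.
(153 - 1) mod 16 = 8, so u[153] = u[9] = 5.

5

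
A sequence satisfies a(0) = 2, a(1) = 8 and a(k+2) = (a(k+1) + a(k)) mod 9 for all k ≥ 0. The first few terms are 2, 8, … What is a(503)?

Listing terms: a(0) = 2; a(1) = 8; a(2) = 1; a(3) = 0; a(4) = 1; a(5) = 1; a(6) = 2; a(7) = 3; a(8) = 5; a(9) = 8; a(10) = 4; a(11) = 3; a(12) = 7; a(13) = 1; a(14) = 8; a(15) = 0; a(16) = 8; a(17) = 8; a(18) = 7; a(19) = 6; a(20) = 4; a(21) = 1; a(22) = 5; a(23) = 6; a(24) = 2; a(25) = 8.
Since (a(24), a(25)) = (a(0), a(1)) = (2, 8) (two consecutive terms determine the rest), the sequence is periodic with period 24.
So a(503) = a(0 + ((503-0) mod 24)) = a(23) = 6.

6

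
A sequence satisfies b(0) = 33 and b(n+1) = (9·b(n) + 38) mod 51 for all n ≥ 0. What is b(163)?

We have b(0) = 33,  b(1) = 29,  b(2) = 44,  b(3) = 26,  b(4) = 17,  b(5) = 38,  b(6) = 23,  b(7) = 41,  b(8) = 50,  b(9) = 29.
Since b(9) = b(1) = 29, the sequence is eventually periodic: after a pre-period of length 1 it cycles with period 8.
For n ≥ 1, b(n) depends only on (n - 1) mod 8. (163 - 1) mod 8 = 2, so b(163) = b(3) = 26.

26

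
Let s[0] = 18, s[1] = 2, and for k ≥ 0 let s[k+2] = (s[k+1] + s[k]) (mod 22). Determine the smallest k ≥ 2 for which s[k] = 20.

2

Computing terms: s[0] = 18, s[1] = 2, s[2] = 20, s[3] = 0, s[4] = 20, s[5] = 20, s[6] = 18, s[7] = 16, s[8] = 12, s[9] = 6, s[10] = 18, s[11] = 2.
Since (s[10], s[11]) = (s[0], s[1]) = (18, 2) (two consecutive terms determine the rest), the sequence is periodic with period 10.
The value 20 first appears (with k ≥ 2) at s[2].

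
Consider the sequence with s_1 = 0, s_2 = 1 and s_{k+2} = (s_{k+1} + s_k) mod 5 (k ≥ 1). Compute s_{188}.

3

s_1 = 0; s_2 = 1; s_3 = 1; s_4 = 2; s_5 = 3; s_6 = 0; s_7 = 3; s_8 = 3; s_9 = 1; s_{10} = 4; s_{11} = 0; s_{12} = 4; s_{13} = 4; s_{14} = 3; s_{15} = 2; s_{16} = 0; s_{17} = 2; s_{18} = 2; s_{19} = 4; s_{20} = 1; s_{21} = 0; s_{22} = 1.
Since (s_{21}, s_{22}) = (s_1, s_2) = (0, 1) (two consecutive terms determine the rest), the sequence is periodic with period 20.
So s_{188} = s_{1 + ((188-1) mod 20)} = s_8 = 3.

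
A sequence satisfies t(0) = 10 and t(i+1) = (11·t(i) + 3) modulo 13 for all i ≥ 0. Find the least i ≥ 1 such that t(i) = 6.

7

We have t(0) = 10,  t(1) = 9,  t(2) = 11,  t(3) = 7,  t(4) = 2,  t(5) = 12,  t(6) = 5,  t(7) = 6,  t(8) = 4,  t(9) = 8,  t(10) = 0,  t(11) = 3,  t(12) = 10.
Since t(12) = t(0) = 10, the sequence is periodic with period 12.
The value 6 first appears (with i ≥ 1) at t(7).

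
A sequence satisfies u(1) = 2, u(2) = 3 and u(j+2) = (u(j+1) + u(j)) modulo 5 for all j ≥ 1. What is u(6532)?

2

Computing terms: u(1) = 2,  u(2) = 3,  u(3) = 0,  u(4) = 3,  u(5) = 3,  u(6) = 1,  u(7) = 4,  u(8) = 0,  u(9) = 4,  u(10) = 4,  u(11) = 3,  u(12) = 2,  u(13) = 0,  u(14) = 2,  u(15) = 2,  u(16) = 4,  u(17) = 1,  u(18) = 0,  u(19) = 1,  u(20) = 1,  u(21) = 2,  u(22) = 3.
The sequence repeats with period 20.
(6532 - 1) mod 20 = 11, so u(6532) = u(12) = 2.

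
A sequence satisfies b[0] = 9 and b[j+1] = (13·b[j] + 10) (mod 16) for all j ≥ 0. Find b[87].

We have b[0] = 9, b[1] = 15, b[2] = 13, b[3] = 3, b[4] = 1, b[5] = 7, b[6] = 5, b[7] = 11, b[8] = 9.
Since b[8] = b[0] = 9, the sequence is periodic with period 8.
(87 - 0) mod 8 = 7, so b[87] = b[7] = 11.

11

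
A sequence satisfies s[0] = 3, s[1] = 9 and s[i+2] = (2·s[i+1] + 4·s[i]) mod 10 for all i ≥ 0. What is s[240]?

We have s[0] = 3; s[1] = 9; s[2] = 0; s[3] = 6; s[4] = 2; s[5] = 8; s[6] = 4; s[7] = 0; s[8] = 6.
Since (s[7], s[8]) = (s[2], s[3]) = (0, 6) (two consecutive terms determine the rest), the sequence is eventually periodic: after a pre-period of length 2 it cycles with period 5.
For i ≥ 2, s[i] depends only on (i - 2) mod 5. (240 - 2) mod 5 = 3, so s[240] = s[5] = 8.

8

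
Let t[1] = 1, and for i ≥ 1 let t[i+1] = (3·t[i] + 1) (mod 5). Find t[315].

3

Computing terms: t[1] = 1, t[2] = 4, t[3] = 3, t[4] = 0, t[5] = 1.
The sequence repeats with period 4.
So t[315] = t[1 + ((315-1) mod 4)] = t[3] = 3.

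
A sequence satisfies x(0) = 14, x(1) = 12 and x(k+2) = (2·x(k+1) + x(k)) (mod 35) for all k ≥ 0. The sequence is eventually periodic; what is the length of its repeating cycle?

12

x(0) = 14,  x(1) = 12,  x(2) = 3,  x(3) = 18,  x(4) = 4,  x(5) = 26,  x(6) = 21,  x(7) = 33,  x(8) = 17,  x(9) = 32,  x(10) = 11,  x(11) = 19,  x(12) = 14,  x(13) = 12.
Since (x(12), x(13)) = (x(0), x(1)) = (14, 12) (two consecutive terms determine the rest), the sequence is periodic with period 12.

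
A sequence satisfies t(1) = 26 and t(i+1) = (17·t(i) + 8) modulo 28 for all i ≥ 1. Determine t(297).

14

t(1) = 26; t(2) = 2; t(3) = 14; t(4) = 22; t(5) = 18; t(6) = 6; t(7) = 26.
The sequence repeats with period 6.
So t(297) = t(1 + ((297-1) mod 6)) = t(3) = 14.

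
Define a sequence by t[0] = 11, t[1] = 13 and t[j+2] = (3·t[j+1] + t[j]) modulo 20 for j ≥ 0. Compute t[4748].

Listing terms: t[0] = 11; t[1] = 13; t[2] = 10; t[3] = 3; t[4] = 19; t[5] = 0; t[6] = 19; t[7] = 17; t[8] = 10; t[9] = 7; t[10] = 11; t[11] = 0; t[12] = 11; t[13] = 13.
The sequence repeats with period 12.
(4748 - 0) mod 12 = 8, so t[4748] = t[8] = 10.

10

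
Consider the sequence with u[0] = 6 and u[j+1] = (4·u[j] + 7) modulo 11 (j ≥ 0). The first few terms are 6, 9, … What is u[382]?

10

Computing terms: u[0] = 6,  u[1] = 9,  u[2] = 10,  u[3] = 3,  u[4] = 8,  u[5] = 6.
The sequence repeats with period 5.
So u[382] = u[0 + ((382-0) mod 5)] = u[2] = 10.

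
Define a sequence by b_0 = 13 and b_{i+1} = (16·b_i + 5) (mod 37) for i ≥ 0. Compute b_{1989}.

Computing terms: b_0 = 13,  b_1 = 28,  b_2 = 9,  b_3 = 1,  b_4 = 21,  b_5 = 8,  b_6 = 22,  b_7 = 24,  b_8 = 19,  b_9 = 13.
Since b_9 = b_0 = 13, the sequence is periodic with period 9.
(1989 - 0) mod 9 = 0, so b_{1989} = b_0 = 13.

13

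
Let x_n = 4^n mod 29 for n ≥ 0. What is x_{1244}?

20

x_0 = 1, x_1 = 4, x_2 = 16, x_3 = 6, x_4 = 24, x_5 = 9, x_6 = 7, x_7 = 28, x_8 = 25, x_9 = 13, x_{10} = 23, x_{11} = 5, x_{12} = 20, x_{13} = 22, x_{14} = 1.
Since x_{14} = x_0 = 1, the sequence is periodic with period 14.
So x_{1244} = x_{0 + ((1244-0) mod 14)} = x_{12} = 20.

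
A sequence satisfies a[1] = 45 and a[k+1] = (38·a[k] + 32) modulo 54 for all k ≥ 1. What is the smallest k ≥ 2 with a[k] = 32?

a[1] = 45,  a[2] = 14,  a[3] = 24,  a[4] = 26,  a[5] = 48,  a[6] = 20,  a[7] = 36,  a[8] = 50,  a[9] = 42,  a[10] = 8,  a[11] = 12,  a[12] = 2,  a[13] = 0,  a[14] = 32,  a[15] = 6,  a[16] = 44,  a[17] = 30,  a[18] = 38,  a[19] = 18,  a[20] = 14.
Since a[20] = a[2] = 14, the sequence is eventually periodic: after a pre-period of length 1 it cycles with period 18.
The value 32 first appears (with k ≥ 2) at a[14].

14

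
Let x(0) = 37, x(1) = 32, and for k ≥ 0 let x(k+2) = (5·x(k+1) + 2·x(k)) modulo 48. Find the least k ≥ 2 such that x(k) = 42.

x(0) = 37, x(1) = 32, x(2) = 42, x(3) = 34, x(4) = 14, x(5) = 42, x(6) = 46, x(7) = 26, x(8) = 30, x(9) = 10, x(10) = 14, x(11) = 42.
Since (x(10), x(11)) = (x(4), x(5)) = (14, 42) (two consecutive terms determine the rest), the sequence is eventually periodic: after a pre-period of length 4 it cycles with period 6.
The value 42 first appears (with k ≥ 2) at x(2).

2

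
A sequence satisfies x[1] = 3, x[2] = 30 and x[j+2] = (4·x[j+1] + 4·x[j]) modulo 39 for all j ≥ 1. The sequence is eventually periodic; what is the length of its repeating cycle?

21

Listing terms: x[1] = 3, x[2] = 30, x[3] = 15, x[4] = 24, x[5] = 0, x[6] = 18, x[7] = 33, x[8] = 9, x[9] = 12, x[10] = 6, x[11] = 33, x[12] = 0, x[13] = 15, x[14] = 21, x[15] = 27, x[16] = 36, x[17] = 18, x[18] = 21, x[19] = 0, x[20] = 6, x[21] = 24, x[22] = 3, x[23] = 30.
Since (x[22], x[23]) = (x[1], x[2]) = (3, 30) (two consecutive terms determine the rest), the sequence is periodic with period 21.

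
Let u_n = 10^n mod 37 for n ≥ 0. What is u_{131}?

26

Computing terms: u_0 = 1; u_1 = 10; u_2 = 26; u_3 = 1.
The sequence repeats with period 3.
(131 - 0) mod 3 = 2, so u_{131} = u_2 = 26.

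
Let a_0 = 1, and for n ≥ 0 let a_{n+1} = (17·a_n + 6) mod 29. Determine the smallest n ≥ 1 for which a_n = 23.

1

Listing terms: a_0 = 1; a_1 = 23; a_2 = 20; a_3 = 27; a_4 = 1.
The sequence repeats with period 4.
The value 23 first appears (with n ≥ 1) at a_1.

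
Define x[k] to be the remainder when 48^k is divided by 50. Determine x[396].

36

x[0] = 1,  x[1] = 48,  x[2] = 4,  x[3] = 42,  x[4] = 16,  x[5] = 18,  x[6] = 14,  x[7] = 22,  x[8] = 6,  x[9] = 38,  x[10] = 24,  x[11] = 2,  x[12] = 46,  x[13] = 8,  x[14] = 34,  x[15] = 32,  x[16] = 36,  x[17] = 28,  x[18] = 44,  x[19] = 12,  x[20] = 26,  x[21] = 48.
Since x[21] = x[1] = 48, the sequence is eventually periodic: after a pre-period of length 1 it cycles with period 20.
For k ≥ 1, x[k] depends only on (k - 1) mod 20. (396 - 1) mod 20 = 15, so x[396] = x[16] = 36.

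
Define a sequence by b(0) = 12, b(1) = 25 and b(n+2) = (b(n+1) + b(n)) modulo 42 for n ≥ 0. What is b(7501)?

We have b(0) = 12, b(1) = 25, b(2) = 37, b(3) = 20, b(4) = 15, b(5) = 35, b(6) = 8, b(7) = 1, b(8) = 9, b(9) = 10, b(10) = 19, b(11) = 29, b(12) = 6, b(13) = 35, b(14) = 41, b(15) = 34, b(16) = 33, b(17) = 25, b(18) = 16, b(19) = 41, b(20) = 15, b(21) = 14, b(22) = 29, b(23) = 1, b(24) = 30, b(25) = 31, b(26) = 19, b(27) = 8, b(28) = 27, b(29) = 35, b(30) = 20, b(31) = 13, b(32) = 33, b(33) = 4, b(34) = 37, b(35) = 41, b(36) = 36, b(37) = 35, b(38) = 29, b(39) = 22, b(40) = 9, b(41) = 31, b(42) = 40, b(43) = 29, b(44) = 27, b(45) = 14, b(46) = 41, b(47) = 13, b(48) = 12, b(49) = 25.
The sequence repeats with period 48.
(7501 - 0) mod 48 = 13, so b(7501) = b(13) = 35.

35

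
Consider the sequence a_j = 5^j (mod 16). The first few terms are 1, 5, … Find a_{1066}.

Listing terms: a_0 = 1, a_1 = 5, a_2 = 9, a_3 = 13, a_4 = 1.
Since a_4 = a_0 = 1, the sequence is periodic with period 4.
So a_{1066} = a_{0 + ((1066-0) mod 4)} = a_2 = 9.

9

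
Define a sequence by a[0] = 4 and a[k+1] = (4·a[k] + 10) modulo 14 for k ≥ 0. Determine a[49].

a[0] = 4; a[1] = 12; a[2] = 2; a[3] = 4.
Since a[3] = a[0] = 4, the sequence is periodic with period 3.
So a[49] = a[0 + ((49-0) mod 3)] = a[1] = 12.

12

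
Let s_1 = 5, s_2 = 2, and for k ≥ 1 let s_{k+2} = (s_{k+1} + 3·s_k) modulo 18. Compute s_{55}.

5

Computing terms: s_1 = 5,  s_2 = 2,  s_3 = 17,  s_4 = 5,  s_5 = 2.
The sequence repeats with period 3.
So s_{55} = s_{1 + ((55-1) mod 3)} = s_1 = 5.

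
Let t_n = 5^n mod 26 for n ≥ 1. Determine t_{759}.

21

Computing terms: t_1 = 5,  t_2 = 25,  t_3 = 21,  t_4 = 1,  t_5 = 5.
Since t_5 = t_1 = 5, the sequence is periodic with period 4.
(759 - 1) mod 4 = 2, so t_{759} = t_3 = 21.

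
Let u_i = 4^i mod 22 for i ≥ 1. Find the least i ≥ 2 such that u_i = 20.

We have u_1 = 4; u_2 = 16; u_3 = 20; u_4 = 14; u_5 = 12; u_6 = 4.
The sequence repeats with period 5.
The value 20 first appears (with i ≥ 2) at u_3.

3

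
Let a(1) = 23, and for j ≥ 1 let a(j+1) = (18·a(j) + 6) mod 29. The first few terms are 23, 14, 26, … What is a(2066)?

24

a(1) = 23, a(2) = 14, a(3) = 26, a(4) = 10, a(5) = 12, a(6) = 19, a(7) = 0, a(8) = 6, a(9) = 27, a(10) = 28, a(11) = 17, a(12) = 22, a(13) = 25, a(14) = 21, a(15) = 7, a(16) = 16, a(17) = 4, a(18) = 20, a(19) = 18, a(20) = 11, a(21) = 1, a(22) = 24, a(23) = 3, a(24) = 2, a(25) = 13, a(26) = 8, a(27) = 5, a(28) = 9, a(29) = 23.
Since a(29) = a(1) = 23, the sequence is periodic with period 28.
So a(2066) = a(1 + ((2066-1) mod 28)) = a(22) = 24.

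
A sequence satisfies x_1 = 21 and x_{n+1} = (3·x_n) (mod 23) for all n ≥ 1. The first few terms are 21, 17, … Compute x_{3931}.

15

x_1 = 21; x_2 = 17; x_3 = 5; x_4 = 15; x_5 = 22; x_6 = 20; x_7 = 14; x_8 = 19; x_9 = 11; x_{10} = 10; x_{11} = 7; x_{12} = 21.
Since x_{12} = x_1 = 21, the sequence is periodic with period 11.
So x_{3931} = x_{1 + ((3931-1) mod 11)} = x_4 = 15.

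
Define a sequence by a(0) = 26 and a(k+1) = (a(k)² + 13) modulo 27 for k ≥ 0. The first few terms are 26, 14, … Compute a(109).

14

Computing terms: a(0) = 26, a(1) = 14, a(2) = 20, a(3) = 8, a(4) = 23, a(5) = 2, a(6) = 17, a(7) = 5, a(8) = 11, a(9) = 26.
Since a(9) = a(0) = 26, the sequence is periodic with period 9.
So a(109) = a(0 + ((109-0) mod 9)) = a(1) = 14.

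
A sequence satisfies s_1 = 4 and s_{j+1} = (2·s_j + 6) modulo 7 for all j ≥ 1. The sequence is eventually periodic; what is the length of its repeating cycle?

Computing terms: s_1 = 4; s_2 = 0; s_3 = 6; s_4 = 4.
The sequence repeats with period 3.

3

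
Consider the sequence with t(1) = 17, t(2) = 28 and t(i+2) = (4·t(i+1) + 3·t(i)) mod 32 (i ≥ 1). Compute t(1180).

16

Computing terms: t(1) = 17,  t(2) = 28,  t(3) = 3,  t(4) = 0,  t(5) = 9,  t(6) = 4,  t(7) = 11,  t(8) = 24,  t(9) = 1,  t(10) = 12,  t(11) = 19,  t(12) = 16,  t(13) = 25,  t(14) = 20,  t(15) = 27,  t(16) = 8,  t(17) = 17,  t(18) = 28.
Since (t(17), t(18)) = (t(1), t(2)) = (17, 28) (two consecutive terms determine the rest), the sequence is periodic with period 16.
So t(1180) = t(1 + ((1180-1) mod 16)) = t(12) = 16.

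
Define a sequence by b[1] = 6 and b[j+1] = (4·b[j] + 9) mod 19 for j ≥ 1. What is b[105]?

17

Listing terms: b[1] = 6; b[2] = 14; b[3] = 8; b[4] = 3; b[5] = 2; b[6] = 17; b[7] = 1; b[8] = 13; b[9] = 4; b[10] = 6.
The sequence repeats with period 9.
So b[105] = b[1 + ((105-1) mod 9)] = b[6] = 17.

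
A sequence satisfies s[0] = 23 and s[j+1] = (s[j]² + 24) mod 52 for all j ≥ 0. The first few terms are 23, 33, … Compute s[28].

33

Computing terms: s[0] = 23; s[1] = 33; s[2] = 21; s[3] = 49; s[4] = 33.
Since s[4] = s[1] = 33, the sequence is eventually periodic: after a pre-period of length 1 it cycles with period 3.
For j ≥ 1, s[j] depends only on (j - 1) mod 3. (28 - 1) mod 3 = 0, so s[28] = s[1] = 33.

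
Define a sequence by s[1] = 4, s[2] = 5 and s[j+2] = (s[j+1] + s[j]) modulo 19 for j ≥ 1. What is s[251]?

s[1] = 4,  s[2] = 5,  s[3] = 9,  s[4] = 14,  s[5] = 4,  s[6] = 18,  s[7] = 3,  s[8] = 2,  s[9] = 5,  s[10] = 7,  s[11] = 12,  s[12] = 0,  s[13] = 12,  s[14] = 12,  s[15] = 5,  s[16] = 17,  s[17] = 3,  s[18] = 1,  s[19] = 4,  s[20] = 5.
Since (s[19], s[20]) = (s[1], s[2]) = (4, 5) (two consecutive terms determine the rest), the sequence is periodic with period 18.
(251 - 1) mod 18 = 16, so s[251] = s[17] = 3.

3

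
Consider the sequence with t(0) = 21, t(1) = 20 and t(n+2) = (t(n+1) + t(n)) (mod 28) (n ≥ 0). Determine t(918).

Computing terms: t(0) = 21,  t(1) = 20,  t(2) = 13,  t(3) = 5,  t(4) = 18,  t(5) = 23,  t(6) = 13,  t(7) = 8,  t(8) = 21,  t(9) = 1,  t(10) = 22,  t(11) = 23,  t(12) = 17,  t(13) = 12,  t(14) = 1,  t(15) = 13,  t(16) = 14,  t(17) = 27,  t(18) = 13,  t(19) = 12,  t(20) = 25,  t(21) = 9,  t(22) = 6,  t(23) = 15,  t(24) = 21,  t(25) = 8,  t(26) = 1,  t(27) = 9,  t(28) = 10,  t(29) = 19,  t(30) = 1,  t(31) = 20,  t(32) = 21,  t(33) = 13,  t(34) = 6,  t(35) = 19,  t(36) = 25,  t(37) = 16,  t(38) = 13,  t(39) = 1,  t(40) = 14,  t(41) = 15,  t(42) = 1,  t(43) = 16,  t(44) = 17,  t(45) = 5,  t(46) = 22,  t(47) = 27,  t(48) = 21,  t(49) = 20.
Since (t(48), t(49)) = (t(0), t(1)) = (21, 20) (two consecutive terms determine the rest), the sequence is periodic with period 48.
So t(918) = t(0 + ((918-0) mod 48)) = t(6) = 13.

13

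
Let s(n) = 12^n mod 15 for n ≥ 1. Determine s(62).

s(1) = 12,  s(2) = 9,  s(3) = 3,  s(4) = 6,  s(5) = 12.
The sequence repeats with period 4.
So s(62) = s(1 + ((62-1) mod 4)) = s(2) = 9.

9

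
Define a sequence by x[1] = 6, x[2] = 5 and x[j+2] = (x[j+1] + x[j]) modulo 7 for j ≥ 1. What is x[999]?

0

x[1] = 6; x[2] = 5; x[3] = 4; x[4] = 2; x[5] = 6; x[6] = 1; x[7] = 0; x[8] = 1; x[9] = 1; x[10] = 2; x[11] = 3; x[12] = 5; x[13] = 1; x[14] = 6; x[15] = 0; x[16] = 6; x[17] = 6; x[18] = 5.
The sequence repeats with period 16.
(999 - 1) mod 16 = 6, so x[999] = x[7] = 0.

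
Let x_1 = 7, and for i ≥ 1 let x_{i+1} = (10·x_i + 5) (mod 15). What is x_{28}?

10

Computing terms: x_1 = 7, x_2 = 0, x_3 = 5, x_4 = 10, x_5 = 0.
Since x_5 = x_2 = 0, the sequence is eventually periodic: after a pre-period of length 1 it cycles with period 3.
For i ≥ 2, x_i depends only on (i - 2) mod 3. (28 - 2) mod 3 = 2, so x_{28} = x_4 = 10.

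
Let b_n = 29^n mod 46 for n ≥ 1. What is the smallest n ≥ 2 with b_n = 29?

12

We have b_1 = 29; b_2 = 13; b_3 = 9; b_4 = 31; b_5 = 25; b_6 = 35; b_7 = 3; b_8 = 41; b_9 = 39; b_{10} = 27; b_{11} = 1; b_{12} = 29.
The sequence repeats with period 11.
The value 29 next appears (with n ≥ 2) at b_{12}.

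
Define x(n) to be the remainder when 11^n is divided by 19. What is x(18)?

1

Listing terms: x(0) = 1, x(1) = 11, x(2) = 7, x(3) = 1.
The sequence repeats with period 3.
So x(18) = x(0 + ((18-0) mod 3)) = x(0) = 1.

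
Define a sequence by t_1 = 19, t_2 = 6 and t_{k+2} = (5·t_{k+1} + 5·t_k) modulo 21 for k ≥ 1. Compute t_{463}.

Computing terms: t_1 = 19,  t_2 = 6,  t_3 = 20,  t_4 = 4,  t_5 = 15,  t_6 = 11,  t_7 = 4,  t_8 = 12,  t_9 = 17,  t_{10} = 19,  t_{11} = 12,  t_{12} = 8,  t_{13} = 16,  t_{14} = 15,  t_{15} = 8,  t_{16} = 10,  t_{17} = 6,  t_{18} = 17,  t_{19} = 10,  t_{20} = 9,  t_{21} = 11,  t_{22} = 16,  t_{23} = 9,  t_{24} = 20,  t_{25} = 19,  t_{26} = 6.
The sequence repeats with period 24.
So t_{463} = t_{1 + ((463-1) mod 24)} = t_7 = 4.

4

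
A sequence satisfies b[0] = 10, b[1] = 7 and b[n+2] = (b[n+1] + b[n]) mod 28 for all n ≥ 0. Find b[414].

Listing terms: b[0] = 10; b[1] = 7; b[2] = 17; b[3] = 24; b[4] = 13; b[5] = 9; b[6] = 22; b[7] = 3; b[8] = 25; b[9] = 0; b[10] = 25; b[11] = 25; b[12] = 22; b[13] = 19; b[14] = 13; b[15] = 4; b[16] = 17; b[17] = 21; b[18] = 10; b[19] = 3; b[20] = 13; b[21] = 16; b[22] = 1; b[23] = 17; b[24] = 18; b[25] = 7; b[26] = 25; b[27] = 4; b[28] = 1; b[29] = 5; b[30] = 6; b[31] = 11; b[32] = 17; b[33] = 0; b[34] = 17; b[35] = 17; b[36] = 6; b[37] = 23; b[38] = 1; b[39] = 24; b[40] = 25; b[41] = 21; b[42] = 18; b[43] = 11; b[44] = 1; b[45] = 12; b[46] = 13; b[47] = 25; b[48] = 10; b[49] = 7.
The sequence repeats with period 48.
So b[414] = b[0 + ((414-0) mod 48)] = b[30] = 6.

6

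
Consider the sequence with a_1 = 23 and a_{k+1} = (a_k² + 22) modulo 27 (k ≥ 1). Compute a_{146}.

Computing terms: a_1 = 23,  a_2 = 11,  a_3 = 8,  a_4 = 5,  a_5 = 20,  a_6 = 17,  a_7 = 14,  a_8 = 2,  a_9 = 26,  a_{10} = 23.
Since a_{10} = a_1 = 23, the sequence is periodic with period 9.
(146 - 1) mod 9 = 1, so a_{146} = a_2 = 11.

11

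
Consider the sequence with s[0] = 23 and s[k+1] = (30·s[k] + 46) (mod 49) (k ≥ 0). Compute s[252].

23

We have s[0] = 23, s[1] = 1, s[2] = 27, s[3] = 23.
The sequence repeats with period 3.
(252 - 0) mod 3 = 0, so s[252] = s[0] = 23.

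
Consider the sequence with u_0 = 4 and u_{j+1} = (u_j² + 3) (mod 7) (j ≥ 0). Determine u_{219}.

Listing terms: u_0 = 4; u_1 = 5; u_2 = 0; u_3 = 3; u_4 = 5.
Since u_4 = u_1 = 5, the sequence is eventually periodic: after a pre-period of length 1 it cycles with period 3.
For j ≥ 1, u_j depends only on (j - 1) mod 3. (219 - 1) mod 3 = 2, so u_{219} = u_3 = 3.

3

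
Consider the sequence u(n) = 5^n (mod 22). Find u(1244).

u(1) = 5, u(2) = 3, u(3) = 15, u(4) = 9, u(5) = 1, u(6) = 5.
The sequence repeats with period 5.
So u(1244) = u(1 + ((1244-1) mod 5)) = u(4) = 9.

9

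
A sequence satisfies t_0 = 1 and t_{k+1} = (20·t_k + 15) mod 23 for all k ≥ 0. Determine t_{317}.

13

t_0 = 1; t_1 = 12; t_2 = 2; t_3 = 9; t_4 = 11; t_5 = 5; t_6 = 0; t_7 = 15; t_8 = 16; t_9 = 13; t_{10} = 22; t_{11} = 18; t_{12} = 7; t_{13} = 17; t_{14} = 10; t_{15} = 8; t_{16} = 14; t_{17} = 19; t_{18} = 4; t_{19} = 3; t_{20} = 6; t_{21} = 20; t_{22} = 1.
The sequence repeats with period 22.
So t_{317} = t_{0 + ((317-0) mod 22)} = t_9 = 13.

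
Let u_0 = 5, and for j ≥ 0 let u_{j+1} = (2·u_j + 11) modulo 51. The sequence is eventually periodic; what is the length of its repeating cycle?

u_0 = 5, u_1 = 21, u_2 = 2, u_3 = 15, u_4 = 41, u_5 = 42, u_6 = 44, u_7 = 48, u_8 = 5.
The sequence repeats with period 8.

8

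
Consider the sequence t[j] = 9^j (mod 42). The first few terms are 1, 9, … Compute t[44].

39

We have t[0] = 1,  t[1] = 9,  t[2] = 39,  t[3] = 15,  t[4] = 9.
Since t[4] = t[1] = 9, the sequence is eventually periodic: after a pre-period of length 1 it cycles with period 3.
For j ≥ 1, t[j] depends only on (j - 1) mod 3. (44 - 1) mod 3 = 1, so t[44] = t[2] = 39.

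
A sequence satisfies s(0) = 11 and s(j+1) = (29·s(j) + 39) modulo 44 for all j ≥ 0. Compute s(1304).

35

Computing terms: s(0) = 11, s(1) = 6, s(2) = 37, s(3) = 12, s(4) = 35, s(5) = 42, s(6) = 25, s(7) = 16, s(8) = 19, s(9) = 18, s(10) = 33, s(11) = 28, s(12) = 15, s(13) = 34, s(14) = 13, s(15) = 20, s(16) = 3, s(17) = 38, s(18) = 41, s(19) = 40, s(20) = 11.
Since s(20) = s(0) = 11, the sequence is periodic with period 20.
So s(1304) = s(0 + ((1304-0) mod 20)) = s(4) = 35.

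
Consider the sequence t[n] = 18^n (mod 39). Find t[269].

18

Computing terms: t[0] = 1,  t[1] = 18,  t[2] = 12,  t[3] = 21,  t[4] = 27,  t[5] = 18.
Since t[5] = t[1] = 18, the sequence is eventually periodic: after a pre-period of length 1 it cycles with period 4.
For n ≥ 1, t[n] depends only on (n - 1) mod 4. (269 - 1) mod 4 = 0, so t[269] = t[1] = 18.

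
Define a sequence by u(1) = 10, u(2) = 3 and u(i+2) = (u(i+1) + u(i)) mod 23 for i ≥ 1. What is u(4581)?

5

Listing terms: u(1) = 10,  u(2) = 3,  u(3) = 13,  u(4) = 16,  u(5) = 6,  u(6) = 22,  u(7) = 5,  u(8) = 4,  u(9) = 9,  u(10) = 13,  u(11) = 22,  u(12) = 12,  u(13) = 11,  u(14) = 0,  u(15) = 11,  u(16) = 11,  u(17) = 22,  u(18) = 10,  u(19) = 9,  u(20) = 19,  u(21) = 5,  u(22) = 1,  u(23) = 6,  u(24) = 7,  u(25) = 13,  u(26) = 20,  u(27) = 10,  u(28) = 7,  u(29) = 17,  u(30) = 1,  u(31) = 18,  u(32) = 19,  u(33) = 14,  u(34) = 10,  u(35) = 1,  u(36) = 11,  u(37) = 12,  u(38) = 0,  u(39) = 12,  u(40) = 12,  u(41) = 1,  u(42) = 13,  u(43) = 14,  u(44) = 4,  u(45) = 18,  u(46) = 22,  u(47) = 17,  u(48) = 16,  u(49) = 10,  u(50) = 3.
Since (u(49), u(50)) = (u(1), u(2)) = (10, 3) (two consecutive terms determine the rest), the sequence is periodic with period 48.
So u(4581) = u(1 + ((4581-1) mod 48)) = u(21) = 5.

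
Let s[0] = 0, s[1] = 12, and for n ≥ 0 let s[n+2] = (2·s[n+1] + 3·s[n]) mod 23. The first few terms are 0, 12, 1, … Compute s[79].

Computing terms: s[0] = 0, s[1] = 12, s[2] = 1, s[3] = 15, s[4] = 10, s[5] = 19, s[6] = 22, s[7] = 9, s[8] = 15, s[9] = 11, s[10] = 21, s[11] = 6, s[12] = 6, s[13] = 7, s[14] = 9, s[15] = 16, s[16] = 13, s[17] = 5, s[18] = 3, s[19] = 21, s[20] = 5, s[21] = 4, s[22] = 0, s[23] = 12.
The sequence repeats with period 22.
So s[79] = s[0 + ((79-0) mod 22)] = s[13] = 7.

7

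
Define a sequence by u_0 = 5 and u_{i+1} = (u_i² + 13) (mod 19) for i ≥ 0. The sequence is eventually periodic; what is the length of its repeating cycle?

We have u_0 = 5, u_1 = 0, u_2 = 13, u_3 = 11, u_4 = 1, u_5 = 14, u_6 = 0.
Since u_6 = u_1 = 0, the sequence is eventually periodic: after a pre-period of length 1 it cycles with period 5.

5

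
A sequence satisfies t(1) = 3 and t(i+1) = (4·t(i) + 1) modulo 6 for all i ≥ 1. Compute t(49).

3

We have t(1) = 3, t(2) = 1, t(3) = 5, t(4) = 3.
The sequence repeats with period 3.
(49 - 1) mod 3 = 0, so t(49) = t(1) = 3.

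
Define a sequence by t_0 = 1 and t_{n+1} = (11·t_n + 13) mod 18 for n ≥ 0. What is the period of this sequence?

6

We have t_0 = 1; t_1 = 6; t_2 = 7; t_3 = 0; t_4 = 13; t_5 = 12; t_6 = 1.
Since t_6 = t_0 = 1, the sequence is periodic with period 6.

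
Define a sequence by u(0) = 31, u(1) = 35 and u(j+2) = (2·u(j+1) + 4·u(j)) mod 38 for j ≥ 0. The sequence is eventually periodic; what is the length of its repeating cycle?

18

Computing terms: u(0) = 31, u(1) = 35, u(2) = 4, u(3) = 34, u(4) = 8, u(5) = 0, u(6) = 32, u(7) = 26, u(8) = 28, u(9) = 8, u(10) = 14, u(11) = 22, u(12) = 24, u(13) = 22, u(14) = 26, u(15) = 26, u(16) = 4, u(17) = 36, u(18) = 12, u(19) = 16, u(20) = 4, u(21) = 34.
Since (u(20), u(21)) = (u(2), u(3)) = (4, 34) (two consecutive terms determine the rest), the sequence is eventually periodic: after a pre-period of length 2 it cycles with period 18.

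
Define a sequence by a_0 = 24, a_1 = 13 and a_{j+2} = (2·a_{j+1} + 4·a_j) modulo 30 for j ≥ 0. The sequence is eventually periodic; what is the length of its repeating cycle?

Listing terms: a_0 = 24; a_1 = 13; a_2 = 2; a_3 = 26; a_4 = 0; a_5 = 14; a_6 = 28; a_7 = 22; a_8 = 6; a_9 = 10; a_{10} = 14; a_{11} = 8; a_{12} = 12; a_{13} = 26; a_{14} = 10; a_{15} = 4; a_{16} = 18; a_{17} = 22; a_{18} = 26; a_{19} = 20; a_{20} = 24; a_{21} = 8; a_{22} = 22; a_{23} = 16; a_{24} = 0; a_{25} = 4; a_{26} = 8; a_{27} = 2; a_{28} = 6; a_{29} = 20; a_{30} = 4; a_{31} = 28; a_{32} = 12; a_{33} = 16; a_{34} = 20; a_{35} = 14; a_{36} = 18; a_{37} = 2; a_{38} = 16; a_{39} = 10; a_{40} = 24; a_{41} = 28; a_{42} = 2; a_{43} = 26.
Since (a_{42}, a_{43}) = (a_2, a_3) = (2, 26) (two consecutive terms determine the rest), the sequence is eventually periodic: after a pre-period of length 2 it cycles with period 40.

40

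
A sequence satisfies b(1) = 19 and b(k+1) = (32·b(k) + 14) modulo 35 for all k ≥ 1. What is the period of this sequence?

Computing terms: b(1) = 19; b(2) = 27; b(3) = 3; b(4) = 5; b(5) = 34; b(6) = 17; b(7) = 33; b(8) = 20; b(9) = 24; b(10) = 12; b(11) = 13; b(12) = 10; b(13) = 19.
Since b(13) = b(1) = 19, the sequence is periodic with period 12.

12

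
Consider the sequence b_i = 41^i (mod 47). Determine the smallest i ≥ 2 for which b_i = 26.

Computing terms: b_1 = 41,  b_2 = 36,  b_3 = 19,  b_4 = 27,  b_5 = 26,  b_6 = 32,  b_7 = 43,  b_8 = 24,  b_9 = 44,  b_{10} = 18,  b_{11} = 33,  b_{12} = 37,  b_{13} = 13,  b_{14} = 16,  b_{15} = 45,  b_{16} = 12,  b_{17} = 22,  b_{18} = 9,  b_{19} = 40,  b_{20} = 42,  b_{21} = 30,  b_{22} = 8,  b_{23} = 46,  b_{24} = 6,  b_{25} = 11,  b_{26} = 28,  b_{27} = 20,  b_{28} = 21,  b_{29} = 15,  b_{30} = 4,  b_{31} = 23,  b_{32} = 3,  b_{33} = 29,  b_{34} = 14,  b_{35} = 10,  b_{36} = 34,  b_{37} = 31,  b_{38} = 2,  b_{39} = 35,  b_{40} = 25,  b_{41} = 38,  b_{42} = 7,  b_{43} = 5,  b_{44} = 17,  b_{45} = 39,  b_{46} = 1,  b_{47} = 41.
Since b_{47} = b_1 = 41, the sequence is periodic with period 46.
The value 26 first appears (with i ≥ 2) at b_5.

5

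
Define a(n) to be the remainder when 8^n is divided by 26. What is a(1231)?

18

Listing terms: a(1) = 8, a(2) = 12, a(3) = 18, a(4) = 14, a(5) = 8.
The sequence repeats with period 4.
(1231 - 1) mod 4 = 2, so a(1231) = a(3) = 18.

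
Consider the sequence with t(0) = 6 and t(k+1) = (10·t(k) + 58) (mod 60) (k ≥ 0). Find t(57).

t(0) = 6, t(1) = 58, t(2) = 38, t(3) = 18, t(4) = 58.
Since t(4) = t(1) = 58, the sequence is eventually periodic: after a pre-period of length 1 it cycles with period 3.
For k ≥ 1, t(k) depends only on (k - 1) mod 3. (57 - 1) mod 3 = 2, so t(57) = t(3) = 18.

18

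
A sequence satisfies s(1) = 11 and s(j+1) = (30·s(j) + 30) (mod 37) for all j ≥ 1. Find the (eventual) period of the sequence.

18

Listing terms: s(1) = 11; s(2) = 27; s(3) = 26; s(4) = 33; s(5) = 21; s(6) = 31; s(7) = 35; s(8) = 7; s(9) = 18; s(10) = 15; s(11) = 36; s(12) = 0; s(13) = 30; s(14) = 5; s(15) = 32; s(16) = 28; s(17) = 19; s(18) = 8; s(19) = 11.
Since s(19) = s(1) = 11, the sequence is periodic with period 18.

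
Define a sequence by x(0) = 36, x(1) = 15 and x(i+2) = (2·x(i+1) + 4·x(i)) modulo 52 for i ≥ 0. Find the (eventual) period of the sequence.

42

Listing terms: x(0) = 36; x(1) = 15; x(2) = 18; x(3) = 44; x(4) = 4; x(5) = 28; x(6) = 20; x(7) = 48; x(8) = 20; x(9) = 24; x(10) = 24; x(11) = 40; x(12) = 20; x(13) = 44; x(14) = 12; x(15) = 44; x(16) = 32; x(17) = 32; x(18) = 36; x(19) = 44; x(20) = 24; x(21) = 16; x(22) = 24; x(23) = 8; x(24) = 8; x(25) = 48; x(26) = 24; x(27) = 32; x(28) = 4; x(29) = 32; x(30) = 28; x(31) = 28; x(32) = 12; x(33) = 32; x(34) = 8; x(35) = 40; x(36) = 8; x(37) = 20; x(38) = 20; x(39) = 16; x(40) = 8; x(41) = 28; x(42) = 36; x(43) = 28; x(44) = 44; x(45) = 44; x(46) = 4.
Since (x(45), x(46)) = (x(3), x(4)) = (44, 4) (two consecutive terms determine the rest), the sequence is eventually periodic: after a pre-period of length 3 it cycles with period 42.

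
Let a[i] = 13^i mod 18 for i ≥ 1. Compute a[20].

7

We have a[1] = 13; a[2] = 7; a[3] = 1; a[4] = 13.
Since a[4] = a[1] = 13, the sequence is periodic with period 3.
(20 - 1) mod 3 = 1, so a[20] = a[2] = 7.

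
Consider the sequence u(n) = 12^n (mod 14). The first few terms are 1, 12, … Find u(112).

2

We have u(0) = 1; u(1) = 12; u(2) = 4; u(3) = 6; u(4) = 2; u(5) = 10; u(6) = 8; u(7) = 12.
Since u(7) = u(1) = 12, the sequence is eventually periodic: after a pre-period of length 1 it cycles with period 6.
For n ≥ 1, u(n) depends only on (n - 1) mod 6. (112 - 1) mod 6 = 3, so u(112) = u(4) = 2.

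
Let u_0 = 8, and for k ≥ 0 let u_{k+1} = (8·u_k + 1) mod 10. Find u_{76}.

3

Listing terms: u_0 = 8, u_1 = 5, u_2 = 1, u_3 = 9, u_4 = 3, u_5 = 5.
Since u_5 = u_1 = 5, the sequence is eventually periodic: after a pre-period of length 1 it cycles with period 4.
For k ≥ 1, u_k depends only on (k - 1) mod 4. (76 - 1) mod 4 = 3, so u_{76} = u_4 = 3.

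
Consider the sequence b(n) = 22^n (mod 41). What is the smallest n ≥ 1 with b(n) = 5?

Computing terms: b(0) = 1, b(1) = 22, b(2) = 33, b(3) = 29, b(4) = 23, b(5) = 14, b(6) = 21, b(7) = 11, b(8) = 37, b(9) = 35, b(10) = 32, b(11) = 7, b(12) = 31, b(13) = 26, b(14) = 39, b(15) = 38, b(16) = 16, b(17) = 24, b(18) = 36, b(19) = 13, b(20) = 40, b(21) = 19, b(22) = 8, b(23) = 12, b(24) = 18, b(25) = 27, b(26) = 20, b(27) = 30, b(28) = 4, b(29) = 6, b(30) = 9, b(31) = 34, b(32) = 10, b(33) = 15, b(34) = 2, b(35) = 3, b(36) = 25, b(37) = 17, b(38) = 5, b(39) = 28, b(40) = 1.
Since b(40) = b(0) = 1, the sequence is periodic with period 40.
The value 5 first appears (with n ≥ 1) at b(38).

38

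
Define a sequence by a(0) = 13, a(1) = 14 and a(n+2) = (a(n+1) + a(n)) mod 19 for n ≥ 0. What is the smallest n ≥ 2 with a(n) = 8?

2

We have a(0) = 13, a(1) = 14, a(2) = 8, a(3) = 3, a(4) = 11, a(5) = 14, a(6) = 6, a(7) = 1, a(8) = 7, a(9) = 8, a(10) = 15, a(11) = 4, a(12) = 0, a(13) = 4, a(14) = 4, a(15) = 8, a(16) = 12, a(17) = 1, a(18) = 13, a(19) = 14.
The sequence repeats with period 18.
The value 8 first appears (with n ≥ 2) at a(2).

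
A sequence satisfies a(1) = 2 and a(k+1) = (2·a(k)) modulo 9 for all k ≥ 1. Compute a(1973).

5

Computing terms: a(1) = 2; a(2) = 4; a(3) = 8; a(4) = 7; a(5) = 5; a(6) = 1; a(7) = 2.
The sequence repeats with period 6.
So a(1973) = a(1 + ((1973-1) mod 6)) = a(5) = 5.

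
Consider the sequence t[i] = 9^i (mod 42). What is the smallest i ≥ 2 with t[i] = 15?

3

Listing terms: t[1] = 9,  t[2] = 39,  t[3] = 15,  t[4] = 9.
Since t[4] = t[1] = 9, the sequence is periodic with period 3.
The value 15 first appears (with i ≥ 2) at t[3].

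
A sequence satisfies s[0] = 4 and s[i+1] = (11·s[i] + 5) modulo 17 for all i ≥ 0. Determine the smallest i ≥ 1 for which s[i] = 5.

Computing terms: s[0] = 4,  s[1] = 15,  s[2] = 0,  s[3] = 5,  s[4] = 9,  s[5] = 2,  s[6] = 10,  s[7] = 13,  s[8] = 12,  s[9] = 1,  s[10] = 16,  s[11] = 11,  s[12] = 7,  s[13] = 14,  s[14] = 6,  s[15] = 3,  s[16] = 4.
Since s[16] = s[0] = 4, the sequence is periodic with period 16.
The value 5 first appears (with i ≥ 1) at s[3].

3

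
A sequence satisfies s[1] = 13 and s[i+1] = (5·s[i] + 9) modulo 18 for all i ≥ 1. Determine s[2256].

Listing terms: s[1] = 13, s[2] = 2, s[3] = 1, s[4] = 14, s[5] = 7, s[6] = 8, s[7] = 13.
The sequence repeats with period 6.
(2256 - 1) mod 6 = 5, so s[2256] = s[6] = 8.

8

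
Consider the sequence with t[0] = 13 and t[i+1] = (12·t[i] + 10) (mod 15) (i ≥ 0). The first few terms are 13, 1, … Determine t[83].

4

Listing terms: t[0] = 13; t[1] = 1; t[2] = 7; t[3] = 4; t[4] = 13.
Since t[4] = t[0] = 13, the sequence is periodic with period 4.
So t[83] = t[0 + ((83-0) mod 4)] = t[3] = 4.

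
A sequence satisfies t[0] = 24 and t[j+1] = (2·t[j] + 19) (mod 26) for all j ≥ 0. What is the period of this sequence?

12

t[0] = 24; t[1] = 15; t[2] = 23; t[3] = 13; t[4] = 19; t[5] = 5; t[6] = 3; t[7] = 25; t[8] = 17; t[9] = 1; t[10] = 21; t[11] = 9; t[12] = 11; t[13] = 15.
Since t[13] = t[1] = 15, the sequence is eventually periodic: after a pre-period of length 1 it cycles with period 12.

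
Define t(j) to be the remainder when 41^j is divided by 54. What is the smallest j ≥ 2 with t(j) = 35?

15

t(1) = 41, t(2) = 7, t(3) = 17, t(4) = 49, t(5) = 11, t(6) = 19, t(7) = 23, t(8) = 25, t(9) = 53, t(10) = 13, t(11) = 47, t(12) = 37, t(13) = 5, t(14) = 43, t(15) = 35, t(16) = 31, t(17) = 29, t(18) = 1, t(19) = 41.
Since t(19) = t(1) = 41, the sequence is periodic with period 18.
The value 35 first appears (with j ≥ 2) at t(15).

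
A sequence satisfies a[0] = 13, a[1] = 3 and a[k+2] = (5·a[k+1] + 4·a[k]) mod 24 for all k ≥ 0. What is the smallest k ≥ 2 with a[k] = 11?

Computing terms: a[0] = 13; a[1] = 3; a[2] = 19; a[3] = 11; a[4] = 11; a[5] = 3; a[6] = 11; a[7] = 19; a[8] = 19; a[9] = 3; a[10] = 19.
Since (a[9], a[10]) = (a[1], a[2]) = (3, 19) (two consecutive terms determine the rest), the sequence is eventually periodic: after a pre-period of length 1 it cycles with period 8.
The value 11 first appears (with k ≥ 2) at a[3].

3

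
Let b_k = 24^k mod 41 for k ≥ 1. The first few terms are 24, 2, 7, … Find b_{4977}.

Listing terms: b_1 = 24; b_2 = 2; b_3 = 7; b_4 = 4; b_5 = 14; b_6 = 8; b_7 = 28; b_8 = 16; b_9 = 15; b_{10} = 32; b_{11} = 30; b_{12} = 23; b_{13} = 19; b_{14} = 5; b_{15} = 38; b_{16} = 10; b_{17} = 35; b_{18} = 20; b_{19} = 29; b_{20} = 40; b_{21} = 17; b_{22} = 39; b_{23} = 34; b_{24} = 37; b_{25} = 27; b_{26} = 33; b_{27} = 13; b_{28} = 25; b_{29} = 26; b_{30} = 9; b_{31} = 11; b_{32} = 18; b_{33} = 22; b_{34} = 36; b_{35} = 3; b_{36} = 31; b_{37} = 6; b_{38} = 21; b_{39} = 12; b_{40} = 1; b_{41} = 24.
Since b_{41} = b_1 = 24, the sequence is periodic with period 40.
(4977 - 1) mod 40 = 16, so b_{4977} = b_{17} = 35.

35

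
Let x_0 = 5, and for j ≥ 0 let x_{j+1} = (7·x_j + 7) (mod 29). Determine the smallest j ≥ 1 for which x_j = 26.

Computing terms: x_0 = 5; x_1 = 13; x_2 = 11; x_3 = 26; x_4 = 15; x_5 = 25; x_6 = 8; x_7 = 5.
The sequence repeats with period 7.
The value 26 first appears (with j ≥ 1) at x_3.

3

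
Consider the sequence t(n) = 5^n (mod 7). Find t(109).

5

Listing terms: t(0) = 1; t(1) = 5; t(2) = 4; t(3) = 6; t(4) = 2; t(5) = 3; t(6) = 1.
Since t(6) = t(0) = 1, the sequence is periodic with period 6.
(109 - 0) mod 6 = 1, so t(109) = t(1) = 5.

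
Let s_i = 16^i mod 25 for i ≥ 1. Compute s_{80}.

1

We have s_1 = 16,  s_2 = 6,  s_3 = 21,  s_4 = 11,  s_5 = 1,  s_6 = 16.
The sequence repeats with period 5.
So s_{80} = s_{1 + ((80-1) mod 5)} = s_5 = 1.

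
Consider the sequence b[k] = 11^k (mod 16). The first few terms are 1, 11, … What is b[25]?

11

We have b[0] = 1,  b[1] = 11,  b[2] = 9,  b[3] = 3,  b[4] = 1.
The sequence repeats with period 4.
So b[25] = b[0 + ((25-0) mod 4)] = b[1] = 11.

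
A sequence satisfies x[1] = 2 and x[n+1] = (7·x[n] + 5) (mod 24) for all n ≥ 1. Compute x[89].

10

x[1] = 2; x[2] = 19; x[3] = 18; x[4] = 11; x[5] = 10; x[6] = 3; x[7] = 2.
Since x[7] = x[1] = 2, the sequence is periodic with period 6.
(89 - 1) mod 6 = 4, so x[89] = x[5] = 10.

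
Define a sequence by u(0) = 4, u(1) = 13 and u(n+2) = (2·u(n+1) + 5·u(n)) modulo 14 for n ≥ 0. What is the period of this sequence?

u(0) = 4, u(1) = 13, u(2) = 4, u(3) = 3, u(4) = 12, u(5) = 11, u(6) = 12, u(7) = 9, u(8) = 8, u(9) = 5, u(10) = 8, u(11) = 13, u(12) = 10, u(13) = 1, u(14) = 10, u(15) = 11, u(16) = 2, u(17) = 3, u(18) = 2, u(19) = 5, u(20) = 6, u(21) = 9, u(22) = 6, u(23) = 1, u(24) = 4, u(25) = 13.
Since (u(24), u(25)) = (u(0), u(1)) = (4, 13) (two consecutive terms determine the rest), the sequence is periodic with period 24.

24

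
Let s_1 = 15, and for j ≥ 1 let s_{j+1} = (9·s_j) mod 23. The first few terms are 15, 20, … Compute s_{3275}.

14

We have s_1 = 15,  s_2 = 20,  s_3 = 19,  s_4 = 10,  s_5 = 21,  s_6 = 5,  s_7 = 22,  s_8 = 14,  s_9 = 11,  s_{10} = 7,  s_{11} = 17,  s_{12} = 15.
The sequence repeats with period 11.
(3275 - 1) mod 11 = 7, so s_{3275} = s_8 = 14.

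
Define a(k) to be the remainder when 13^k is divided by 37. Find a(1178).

Computing terms: a(1) = 13, a(2) = 21, a(3) = 14, a(4) = 34, a(5) = 35, a(6) = 11, a(7) = 32, a(8) = 9, a(9) = 6, a(10) = 4, a(11) = 15, a(12) = 10, a(13) = 19, a(14) = 25, a(15) = 29, a(16) = 7, a(17) = 17, a(18) = 36, a(19) = 24, a(20) = 16, a(21) = 23, a(22) = 3, a(23) = 2, a(24) = 26, a(25) = 5, a(26) = 28, a(27) = 31, a(28) = 33, a(29) = 22, a(30) = 27, a(31) = 18, a(32) = 12, a(33) = 8, a(34) = 30, a(35) = 20, a(36) = 1, a(37) = 13.
The sequence repeats with period 36.
(1178 - 1) mod 36 = 25, so a(1178) = a(26) = 28.

28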